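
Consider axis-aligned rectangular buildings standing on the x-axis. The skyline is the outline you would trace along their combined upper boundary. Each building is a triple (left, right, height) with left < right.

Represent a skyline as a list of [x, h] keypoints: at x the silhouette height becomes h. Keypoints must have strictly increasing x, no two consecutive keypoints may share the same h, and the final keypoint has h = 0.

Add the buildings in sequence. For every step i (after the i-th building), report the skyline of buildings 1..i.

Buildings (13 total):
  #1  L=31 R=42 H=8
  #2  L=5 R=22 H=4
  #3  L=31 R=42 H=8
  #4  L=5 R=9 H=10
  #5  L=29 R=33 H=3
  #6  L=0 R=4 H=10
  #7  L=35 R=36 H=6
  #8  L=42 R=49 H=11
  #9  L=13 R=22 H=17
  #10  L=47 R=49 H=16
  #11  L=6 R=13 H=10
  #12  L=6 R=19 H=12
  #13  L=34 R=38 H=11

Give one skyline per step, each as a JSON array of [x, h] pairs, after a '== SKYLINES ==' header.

== SKYLINES ==
[[31,8],[42,0]]
[[5,4],[22,0],[31,8],[42,0]]
[[5,4],[22,0],[31,8],[42,0]]
[[5,10],[9,4],[22,0],[31,8],[42,0]]
[[5,10],[9,4],[22,0],[29,3],[31,8],[42,0]]
[[0,10],[4,0],[5,10],[9,4],[22,0],[29,3],[31,8],[42,0]]
[[0,10],[4,0],[5,10],[9,4],[22,0],[29,3],[31,8],[42,0]]
[[0,10],[4,0],[5,10],[9,4],[22,0],[29,3],[31,8],[42,11],[49,0]]
[[0,10],[4,0],[5,10],[9,4],[13,17],[22,0],[29,3],[31,8],[42,11],[49,0]]
[[0,10],[4,0],[5,10],[9,4],[13,17],[22,0],[29,3],[31,8],[42,11],[47,16],[49,0]]
[[0,10],[4,0],[5,10],[13,17],[22,0],[29,3],[31,8],[42,11],[47,16],[49,0]]
[[0,10],[4,0],[5,10],[6,12],[13,17],[22,0],[29,3],[31,8],[42,11],[47,16],[49,0]]
[[0,10],[4,0],[5,10],[6,12],[13,17],[22,0],[29,3],[31,8],[34,11],[38,8],[42,11],[47,16],[49,0]]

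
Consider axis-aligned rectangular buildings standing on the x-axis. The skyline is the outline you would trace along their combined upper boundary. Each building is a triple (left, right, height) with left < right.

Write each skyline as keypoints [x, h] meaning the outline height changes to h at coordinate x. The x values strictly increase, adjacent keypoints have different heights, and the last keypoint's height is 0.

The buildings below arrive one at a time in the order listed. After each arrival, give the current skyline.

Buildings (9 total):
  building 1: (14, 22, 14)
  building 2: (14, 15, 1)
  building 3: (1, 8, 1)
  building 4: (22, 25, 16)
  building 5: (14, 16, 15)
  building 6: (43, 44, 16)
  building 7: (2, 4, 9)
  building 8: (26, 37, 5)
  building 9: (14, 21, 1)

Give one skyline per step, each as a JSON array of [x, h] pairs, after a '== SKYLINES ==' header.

== SKYLINES ==
[[14,14],[22,0]]
[[14,14],[22,0]]
[[1,1],[8,0],[14,14],[22,0]]
[[1,1],[8,0],[14,14],[22,16],[25,0]]
[[1,1],[8,0],[14,15],[16,14],[22,16],[25,0]]
[[1,1],[8,0],[14,15],[16,14],[22,16],[25,0],[43,16],[44,0]]
[[1,1],[2,9],[4,1],[8,0],[14,15],[16,14],[22,16],[25,0],[43,16],[44,0]]
[[1,1],[2,9],[4,1],[8,0],[14,15],[16,14],[22,16],[25,0],[26,5],[37,0],[43,16],[44,0]]
[[1,1],[2,9],[4,1],[8,0],[14,15],[16,14],[22,16],[25,0],[26,5],[37,0],[43,16],[44,0]]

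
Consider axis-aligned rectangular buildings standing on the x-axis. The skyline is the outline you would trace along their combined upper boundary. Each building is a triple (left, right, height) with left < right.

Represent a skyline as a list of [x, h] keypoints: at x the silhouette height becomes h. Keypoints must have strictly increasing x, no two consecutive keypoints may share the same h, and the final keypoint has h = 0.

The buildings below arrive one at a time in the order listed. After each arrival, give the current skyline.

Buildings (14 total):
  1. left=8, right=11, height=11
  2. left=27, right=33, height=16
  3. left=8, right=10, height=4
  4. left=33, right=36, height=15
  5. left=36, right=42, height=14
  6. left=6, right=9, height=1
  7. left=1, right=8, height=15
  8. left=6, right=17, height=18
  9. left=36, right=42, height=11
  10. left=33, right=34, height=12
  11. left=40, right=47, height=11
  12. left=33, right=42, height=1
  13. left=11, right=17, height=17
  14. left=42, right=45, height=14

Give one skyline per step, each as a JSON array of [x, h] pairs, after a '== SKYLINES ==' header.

== SKYLINES ==
[[8,11],[11,0]]
[[8,11],[11,0],[27,16],[33,0]]
[[8,11],[11,0],[27,16],[33,0]]
[[8,11],[11,0],[27,16],[33,15],[36,0]]
[[8,11],[11,0],[27,16],[33,15],[36,14],[42,0]]
[[6,1],[8,11],[11,0],[27,16],[33,15],[36,14],[42,0]]
[[1,15],[8,11],[11,0],[27,16],[33,15],[36,14],[42,0]]
[[1,15],[6,18],[17,0],[27,16],[33,15],[36,14],[42,0]]
[[1,15],[6,18],[17,0],[27,16],[33,15],[36,14],[42,0]]
[[1,15],[6,18],[17,0],[27,16],[33,15],[36,14],[42,0]]
[[1,15],[6,18],[17,0],[27,16],[33,15],[36,14],[42,11],[47,0]]
[[1,15],[6,18],[17,0],[27,16],[33,15],[36,14],[42,11],[47,0]]
[[1,15],[6,18],[17,0],[27,16],[33,15],[36,14],[42,11],[47,0]]
[[1,15],[6,18],[17,0],[27,16],[33,15],[36,14],[45,11],[47,0]]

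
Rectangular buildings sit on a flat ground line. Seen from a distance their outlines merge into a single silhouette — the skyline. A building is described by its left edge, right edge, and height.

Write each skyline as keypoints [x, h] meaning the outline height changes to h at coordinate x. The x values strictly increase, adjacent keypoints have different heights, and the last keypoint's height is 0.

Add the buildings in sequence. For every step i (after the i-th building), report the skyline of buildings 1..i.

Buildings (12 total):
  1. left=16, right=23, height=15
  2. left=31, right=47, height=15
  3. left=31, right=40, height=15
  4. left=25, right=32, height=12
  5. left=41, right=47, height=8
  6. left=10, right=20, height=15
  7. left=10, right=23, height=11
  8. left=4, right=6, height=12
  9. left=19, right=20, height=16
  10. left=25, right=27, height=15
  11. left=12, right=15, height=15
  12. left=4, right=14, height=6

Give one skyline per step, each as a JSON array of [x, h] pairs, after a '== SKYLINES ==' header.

== SKYLINES ==
[[16,15],[23,0]]
[[16,15],[23,0],[31,15],[47,0]]
[[16,15],[23,0],[31,15],[47,0]]
[[16,15],[23,0],[25,12],[31,15],[47,0]]
[[16,15],[23,0],[25,12],[31,15],[47,0]]
[[10,15],[23,0],[25,12],[31,15],[47,0]]
[[10,15],[23,0],[25,12],[31,15],[47,0]]
[[4,12],[6,0],[10,15],[23,0],[25,12],[31,15],[47,0]]
[[4,12],[6,0],[10,15],[19,16],[20,15],[23,0],[25,12],[31,15],[47,0]]
[[4,12],[6,0],[10,15],[19,16],[20,15],[23,0],[25,15],[27,12],[31,15],[47,0]]
[[4,12],[6,0],[10,15],[19,16],[20,15],[23,0],[25,15],[27,12],[31,15],[47,0]]
[[4,12],[6,6],[10,15],[19,16],[20,15],[23,0],[25,15],[27,12],[31,15],[47,0]]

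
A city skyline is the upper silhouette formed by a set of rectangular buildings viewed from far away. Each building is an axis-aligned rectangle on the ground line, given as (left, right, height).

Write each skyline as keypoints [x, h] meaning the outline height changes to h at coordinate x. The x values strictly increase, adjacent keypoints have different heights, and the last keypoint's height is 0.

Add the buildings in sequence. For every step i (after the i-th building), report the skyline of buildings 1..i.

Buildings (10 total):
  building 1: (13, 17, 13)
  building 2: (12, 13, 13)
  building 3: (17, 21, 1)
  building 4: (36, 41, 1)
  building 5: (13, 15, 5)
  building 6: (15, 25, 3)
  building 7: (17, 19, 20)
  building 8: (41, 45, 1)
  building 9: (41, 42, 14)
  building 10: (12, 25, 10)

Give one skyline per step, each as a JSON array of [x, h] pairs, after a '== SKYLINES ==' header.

== SKYLINES ==
[[13,13],[17,0]]
[[12,13],[17,0]]
[[12,13],[17,1],[21,0]]
[[12,13],[17,1],[21,0],[36,1],[41,0]]
[[12,13],[17,1],[21,0],[36,1],[41,0]]
[[12,13],[17,3],[25,0],[36,1],[41,0]]
[[12,13],[17,20],[19,3],[25,0],[36,1],[41,0]]
[[12,13],[17,20],[19,3],[25,0],[36,1],[45,0]]
[[12,13],[17,20],[19,3],[25,0],[36,1],[41,14],[42,1],[45,0]]
[[12,13],[17,20],[19,10],[25,0],[36,1],[41,14],[42,1],[45,0]]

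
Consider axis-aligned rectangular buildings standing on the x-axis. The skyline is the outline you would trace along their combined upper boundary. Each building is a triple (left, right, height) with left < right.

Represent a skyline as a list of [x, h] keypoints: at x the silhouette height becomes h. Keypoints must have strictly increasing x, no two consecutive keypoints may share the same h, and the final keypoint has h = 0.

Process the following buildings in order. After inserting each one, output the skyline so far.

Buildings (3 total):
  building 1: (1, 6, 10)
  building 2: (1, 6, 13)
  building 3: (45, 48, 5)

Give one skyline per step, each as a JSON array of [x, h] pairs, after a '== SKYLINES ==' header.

== SKYLINES ==
[[1,10],[6,0]]
[[1,13],[6,0]]
[[1,13],[6,0],[45,5],[48,0]]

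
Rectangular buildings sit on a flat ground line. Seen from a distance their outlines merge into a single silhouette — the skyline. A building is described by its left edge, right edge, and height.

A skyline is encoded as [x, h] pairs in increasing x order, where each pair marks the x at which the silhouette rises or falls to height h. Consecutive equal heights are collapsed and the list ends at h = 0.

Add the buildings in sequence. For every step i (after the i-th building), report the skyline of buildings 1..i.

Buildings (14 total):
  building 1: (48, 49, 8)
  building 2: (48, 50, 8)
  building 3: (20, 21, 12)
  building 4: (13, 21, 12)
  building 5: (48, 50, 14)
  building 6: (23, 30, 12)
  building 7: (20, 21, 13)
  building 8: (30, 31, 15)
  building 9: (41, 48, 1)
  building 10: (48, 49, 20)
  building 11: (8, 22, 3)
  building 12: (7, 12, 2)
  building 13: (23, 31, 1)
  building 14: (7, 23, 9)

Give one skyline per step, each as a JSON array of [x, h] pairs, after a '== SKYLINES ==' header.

== SKYLINES ==
[[48,8],[49,0]]
[[48,8],[50,0]]
[[20,12],[21,0],[48,8],[50,0]]
[[13,12],[21,0],[48,8],[50,0]]
[[13,12],[21,0],[48,14],[50,0]]
[[13,12],[21,0],[23,12],[30,0],[48,14],[50,0]]
[[13,12],[20,13],[21,0],[23,12],[30,0],[48,14],[50,0]]
[[13,12],[20,13],[21,0],[23,12],[30,15],[31,0],[48,14],[50,0]]
[[13,12],[20,13],[21,0],[23,12],[30,15],[31,0],[41,1],[48,14],[50,0]]
[[13,12],[20,13],[21,0],[23,12],[30,15],[31,0],[41,1],[48,20],[49,14],[50,0]]
[[8,3],[13,12],[20,13],[21,3],[22,0],[23,12],[30,15],[31,0],[41,1],[48,20],[49,14],[50,0]]
[[7,2],[8,3],[13,12],[20,13],[21,3],[22,0],[23,12],[30,15],[31,0],[41,1],[48,20],[49,14],[50,0]]
[[7,2],[8,3],[13,12],[20,13],[21,3],[22,0],[23,12],[30,15],[31,0],[41,1],[48,20],[49,14],[50,0]]
[[7,9],[13,12],[20,13],[21,9],[23,12],[30,15],[31,0],[41,1],[48,20],[49,14],[50,0]]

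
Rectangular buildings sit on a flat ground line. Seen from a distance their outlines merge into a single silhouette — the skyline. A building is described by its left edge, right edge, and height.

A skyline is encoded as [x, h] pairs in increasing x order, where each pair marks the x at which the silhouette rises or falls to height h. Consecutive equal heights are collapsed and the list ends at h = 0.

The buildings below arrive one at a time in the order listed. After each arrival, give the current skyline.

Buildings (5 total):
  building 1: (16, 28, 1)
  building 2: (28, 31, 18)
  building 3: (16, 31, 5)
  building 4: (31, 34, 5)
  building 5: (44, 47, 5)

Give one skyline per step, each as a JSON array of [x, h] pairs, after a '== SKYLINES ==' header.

== SKYLINES ==
[[16,1],[28,0]]
[[16,1],[28,18],[31,0]]
[[16,5],[28,18],[31,0]]
[[16,5],[28,18],[31,5],[34,0]]
[[16,5],[28,18],[31,5],[34,0],[44,5],[47,0]]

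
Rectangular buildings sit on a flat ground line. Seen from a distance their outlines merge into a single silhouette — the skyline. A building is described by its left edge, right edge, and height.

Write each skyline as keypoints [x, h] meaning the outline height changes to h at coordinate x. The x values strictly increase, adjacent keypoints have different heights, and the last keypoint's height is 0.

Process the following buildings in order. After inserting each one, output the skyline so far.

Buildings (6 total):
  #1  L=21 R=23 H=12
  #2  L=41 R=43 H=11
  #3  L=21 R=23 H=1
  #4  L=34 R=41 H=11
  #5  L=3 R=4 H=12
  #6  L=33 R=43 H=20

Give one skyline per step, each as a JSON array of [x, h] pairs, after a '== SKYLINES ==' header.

== SKYLINES ==
[[21,12],[23,0]]
[[21,12],[23,0],[41,11],[43,0]]
[[21,12],[23,0],[41,11],[43,0]]
[[21,12],[23,0],[34,11],[43,0]]
[[3,12],[4,0],[21,12],[23,0],[34,11],[43,0]]
[[3,12],[4,0],[21,12],[23,0],[33,20],[43,0]]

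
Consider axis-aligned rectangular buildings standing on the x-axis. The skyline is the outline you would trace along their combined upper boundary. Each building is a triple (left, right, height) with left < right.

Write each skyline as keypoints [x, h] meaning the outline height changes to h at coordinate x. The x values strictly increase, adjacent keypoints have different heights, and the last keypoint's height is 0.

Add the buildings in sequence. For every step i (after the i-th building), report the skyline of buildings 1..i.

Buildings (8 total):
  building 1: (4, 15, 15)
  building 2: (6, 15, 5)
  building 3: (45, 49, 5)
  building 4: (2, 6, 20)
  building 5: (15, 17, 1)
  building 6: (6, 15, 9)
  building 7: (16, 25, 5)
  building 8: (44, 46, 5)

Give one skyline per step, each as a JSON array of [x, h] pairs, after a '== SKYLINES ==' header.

== SKYLINES ==
[[4,15],[15,0]]
[[4,15],[15,0]]
[[4,15],[15,0],[45,5],[49,0]]
[[2,20],[6,15],[15,0],[45,5],[49,0]]
[[2,20],[6,15],[15,1],[17,0],[45,5],[49,0]]
[[2,20],[6,15],[15,1],[17,0],[45,5],[49,0]]
[[2,20],[6,15],[15,1],[16,5],[25,0],[45,5],[49,0]]
[[2,20],[6,15],[15,1],[16,5],[25,0],[44,5],[49,0]]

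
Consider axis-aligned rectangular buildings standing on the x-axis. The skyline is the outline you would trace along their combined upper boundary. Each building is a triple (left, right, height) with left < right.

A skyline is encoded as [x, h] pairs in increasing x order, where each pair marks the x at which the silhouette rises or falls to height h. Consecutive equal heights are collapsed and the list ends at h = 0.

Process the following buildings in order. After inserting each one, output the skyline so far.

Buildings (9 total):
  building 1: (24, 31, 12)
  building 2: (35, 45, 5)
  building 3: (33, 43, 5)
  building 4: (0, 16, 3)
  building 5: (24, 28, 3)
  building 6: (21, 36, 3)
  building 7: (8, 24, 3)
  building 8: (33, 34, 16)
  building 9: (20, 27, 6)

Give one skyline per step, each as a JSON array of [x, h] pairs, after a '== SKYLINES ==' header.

== SKYLINES ==
[[24,12],[31,0]]
[[24,12],[31,0],[35,5],[45,0]]
[[24,12],[31,0],[33,5],[45,0]]
[[0,3],[16,0],[24,12],[31,0],[33,5],[45,0]]
[[0,3],[16,0],[24,12],[31,0],[33,5],[45,0]]
[[0,3],[16,0],[21,3],[24,12],[31,3],[33,5],[45,0]]
[[0,3],[24,12],[31,3],[33,5],[45,0]]
[[0,3],[24,12],[31,3],[33,16],[34,5],[45,0]]
[[0,3],[20,6],[24,12],[31,3],[33,16],[34,5],[45,0]]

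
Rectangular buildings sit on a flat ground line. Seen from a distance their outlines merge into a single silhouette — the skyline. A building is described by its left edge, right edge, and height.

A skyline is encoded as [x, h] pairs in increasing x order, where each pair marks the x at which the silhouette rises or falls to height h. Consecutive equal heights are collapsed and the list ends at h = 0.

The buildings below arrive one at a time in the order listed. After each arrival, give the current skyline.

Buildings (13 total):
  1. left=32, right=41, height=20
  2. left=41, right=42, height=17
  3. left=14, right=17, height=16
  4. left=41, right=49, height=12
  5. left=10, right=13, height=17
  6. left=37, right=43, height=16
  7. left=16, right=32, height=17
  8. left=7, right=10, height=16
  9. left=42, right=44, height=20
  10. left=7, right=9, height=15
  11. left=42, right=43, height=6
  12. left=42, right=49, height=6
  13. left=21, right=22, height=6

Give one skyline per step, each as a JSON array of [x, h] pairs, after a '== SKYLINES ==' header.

== SKYLINES ==
[[32,20],[41,0]]
[[32,20],[41,17],[42,0]]
[[14,16],[17,0],[32,20],[41,17],[42,0]]
[[14,16],[17,0],[32,20],[41,17],[42,12],[49,0]]
[[10,17],[13,0],[14,16],[17,0],[32,20],[41,17],[42,12],[49,0]]
[[10,17],[13,0],[14,16],[17,0],[32,20],[41,17],[42,16],[43,12],[49,0]]
[[10,17],[13,0],[14,16],[16,17],[32,20],[41,17],[42,16],[43,12],[49,0]]
[[7,16],[10,17],[13,0],[14,16],[16,17],[32,20],[41,17],[42,16],[43,12],[49,0]]
[[7,16],[10,17],[13,0],[14,16],[16,17],[32,20],[41,17],[42,20],[44,12],[49,0]]
[[7,16],[10,17],[13,0],[14,16],[16,17],[32,20],[41,17],[42,20],[44,12],[49,0]]
[[7,16],[10,17],[13,0],[14,16],[16,17],[32,20],[41,17],[42,20],[44,12],[49,0]]
[[7,16],[10,17],[13,0],[14,16],[16,17],[32,20],[41,17],[42,20],[44,12],[49,0]]
[[7,16],[10,17],[13,0],[14,16],[16,17],[32,20],[41,17],[42,20],[44,12],[49,0]]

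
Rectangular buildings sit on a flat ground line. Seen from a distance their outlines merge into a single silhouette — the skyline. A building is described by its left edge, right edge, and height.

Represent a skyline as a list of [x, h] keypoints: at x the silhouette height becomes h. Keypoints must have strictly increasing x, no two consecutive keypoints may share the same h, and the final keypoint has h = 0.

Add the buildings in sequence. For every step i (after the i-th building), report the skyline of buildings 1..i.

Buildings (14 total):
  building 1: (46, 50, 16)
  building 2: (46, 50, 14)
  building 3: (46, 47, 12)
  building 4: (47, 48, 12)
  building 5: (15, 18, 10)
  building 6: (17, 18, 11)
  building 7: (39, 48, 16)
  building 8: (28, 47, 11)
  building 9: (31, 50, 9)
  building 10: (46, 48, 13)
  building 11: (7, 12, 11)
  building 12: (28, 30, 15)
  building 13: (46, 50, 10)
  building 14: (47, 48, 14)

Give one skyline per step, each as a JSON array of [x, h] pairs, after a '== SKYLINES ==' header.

== SKYLINES ==
[[46,16],[50,0]]
[[46,16],[50,0]]
[[46,16],[50,0]]
[[46,16],[50,0]]
[[15,10],[18,0],[46,16],[50,0]]
[[15,10],[17,11],[18,0],[46,16],[50,0]]
[[15,10],[17,11],[18,0],[39,16],[50,0]]
[[15,10],[17,11],[18,0],[28,11],[39,16],[50,0]]
[[15,10],[17,11],[18,0],[28,11],[39,16],[50,0]]
[[15,10],[17,11],[18,0],[28,11],[39,16],[50,0]]
[[7,11],[12,0],[15,10],[17,11],[18,0],[28,11],[39,16],[50,0]]
[[7,11],[12,0],[15,10],[17,11],[18,0],[28,15],[30,11],[39,16],[50,0]]
[[7,11],[12,0],[15,10],[17,11],[18,0],[28,15],[30,11],[39,16],[50,0]]
[[7,11],[12,0],[15,10],[17,11],[18,0],[28,15],[30,11],[39,16],[50,0]]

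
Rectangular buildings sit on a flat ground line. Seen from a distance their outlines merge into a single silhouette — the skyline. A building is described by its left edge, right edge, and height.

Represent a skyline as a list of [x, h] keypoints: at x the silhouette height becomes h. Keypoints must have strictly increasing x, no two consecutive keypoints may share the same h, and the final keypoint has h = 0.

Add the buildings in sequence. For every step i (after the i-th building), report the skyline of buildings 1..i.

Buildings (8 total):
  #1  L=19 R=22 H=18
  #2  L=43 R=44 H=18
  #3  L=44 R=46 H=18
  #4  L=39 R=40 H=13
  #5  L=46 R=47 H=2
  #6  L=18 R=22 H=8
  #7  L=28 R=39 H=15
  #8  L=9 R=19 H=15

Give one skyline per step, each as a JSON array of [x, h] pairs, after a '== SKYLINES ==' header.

== SKYLINES ==
[[19,18],[22,0]]
[[19,18],[22,0],[43,18],[44,0]]
[[19,18],[22,0],[43,18],[46,0]]
[[19,18],[22,0],[39,13],[40,0],[43,18],[46,0]]
[[19,18],[22,0],[39,13],[40,0],[43,18],[46,2],[47,0]]
[[18,8],[19,18],[22,0],[39,13],[40,0],[43,18],[46,2],[47,0]]
[[18,8],[19,18],[22,0],[28,15],[39,13],[40,0],[43,18],[46,2],[47,0]]
[[9,15],[19,18],[22,0],[28,15],[39,13],[40,0],[43,18],[46,2],[47,0]]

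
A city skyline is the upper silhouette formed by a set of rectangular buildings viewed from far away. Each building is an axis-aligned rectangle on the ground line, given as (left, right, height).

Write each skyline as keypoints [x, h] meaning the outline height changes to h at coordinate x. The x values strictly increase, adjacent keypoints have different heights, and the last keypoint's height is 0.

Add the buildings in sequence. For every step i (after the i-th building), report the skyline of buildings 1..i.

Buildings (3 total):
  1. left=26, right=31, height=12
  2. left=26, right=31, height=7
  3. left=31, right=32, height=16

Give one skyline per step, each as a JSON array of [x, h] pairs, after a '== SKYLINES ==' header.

== SKYLINES ==
[[26,12],[31,0]]
[[26,12],[31,0]]
[[26,12],[31,16],[32,0]]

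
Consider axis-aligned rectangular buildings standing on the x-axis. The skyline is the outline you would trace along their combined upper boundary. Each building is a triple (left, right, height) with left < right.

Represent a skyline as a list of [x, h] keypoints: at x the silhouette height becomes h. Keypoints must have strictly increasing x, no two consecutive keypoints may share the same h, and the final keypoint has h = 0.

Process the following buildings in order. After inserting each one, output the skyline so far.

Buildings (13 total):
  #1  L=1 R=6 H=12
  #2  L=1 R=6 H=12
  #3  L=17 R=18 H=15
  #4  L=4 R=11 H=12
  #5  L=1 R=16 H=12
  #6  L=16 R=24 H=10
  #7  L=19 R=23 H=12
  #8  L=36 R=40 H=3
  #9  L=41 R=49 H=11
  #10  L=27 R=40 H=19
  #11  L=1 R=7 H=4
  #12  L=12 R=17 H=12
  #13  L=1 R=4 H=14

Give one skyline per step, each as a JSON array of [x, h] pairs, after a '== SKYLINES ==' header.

== SKYLINES ==
[[1,12],[6,0]]
[[1,12],[6,0]]
[[1,12],[6,0],[17,15],[18,0]]
[[1,12],[11,0],[17,15],[18,0]]
[[1,12],[16,0],[17,15],[18,0]]
[[1,12],[16,10],[17,15],[18,10],[24,0]]
[[1,12],[16,10],[17,15],[18,10],[19,12],[23,10],[24,0]]
[[1,12],[16,10],[17,15],[18,10],[19,12],[23,10],[24,0],[36,3],[40,0]]
[[1,12],[16,10],[17,15],[18,10],[19,12],[23,10],[24,0],[36,3],[40,0],[41,11],[49,0]]
[[1,12],[16,10],[17,15],[18,10],[19,12],[23,10],[24,0],[27,19],[40,0],[41,11],[49,0]]
[[1,12],[16,10],[17,15],[18,10],[19,12],[23,10],[24,0],[27,19],[40,0],[41,11],[49,0]]
[[1,12],[17,15],[18,10],[19,12],[23,10],[24,0],[27,19],[40,0],[41,11],[49,0]]
[[1,14],[4,12],[17,15],[18,10],[19,12],[23,10],[24,0],[27,19],[40,0],[41,11],[49,0]]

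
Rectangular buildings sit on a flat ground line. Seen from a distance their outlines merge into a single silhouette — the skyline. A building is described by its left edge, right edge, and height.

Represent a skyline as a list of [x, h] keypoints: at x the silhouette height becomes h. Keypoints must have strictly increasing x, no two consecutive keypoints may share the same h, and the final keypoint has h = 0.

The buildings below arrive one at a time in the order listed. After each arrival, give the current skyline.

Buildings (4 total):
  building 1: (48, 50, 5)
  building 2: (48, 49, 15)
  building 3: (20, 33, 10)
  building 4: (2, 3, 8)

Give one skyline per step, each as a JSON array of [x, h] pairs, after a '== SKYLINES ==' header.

== SKYLINES ==
[[48,5],[50,0]]
[[48,15],[49,5],[50,0]]
[[20,10],[33,0],[48,15],[49,5],[50,0]]
[[2,8],[3,0],[20,10],[33,0],[48,15],[49,5],[50,0]]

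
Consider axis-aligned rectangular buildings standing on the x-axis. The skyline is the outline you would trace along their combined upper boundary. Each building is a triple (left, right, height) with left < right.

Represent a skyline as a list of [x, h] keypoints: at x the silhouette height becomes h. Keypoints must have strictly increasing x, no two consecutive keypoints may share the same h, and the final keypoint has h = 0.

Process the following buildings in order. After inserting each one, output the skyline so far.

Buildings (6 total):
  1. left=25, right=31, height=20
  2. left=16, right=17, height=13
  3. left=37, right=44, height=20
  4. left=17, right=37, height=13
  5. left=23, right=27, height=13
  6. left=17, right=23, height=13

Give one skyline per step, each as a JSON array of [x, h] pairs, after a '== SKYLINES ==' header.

== SKYLINES ==
[[25,20],[31,0]]
[[16,13],[17,0],[25,20],[31,0]]
[[16,13],[17,0],[25,20],[31,0],[37,20],[44,0]]
[[16,13],[25,20],[31,13],[37,20],[44,0]]
[[16,13],[25,20],[31,13],[37,20],[44,0]]
[[16,13],[25,20],[31,13],[37,20],[44,0]]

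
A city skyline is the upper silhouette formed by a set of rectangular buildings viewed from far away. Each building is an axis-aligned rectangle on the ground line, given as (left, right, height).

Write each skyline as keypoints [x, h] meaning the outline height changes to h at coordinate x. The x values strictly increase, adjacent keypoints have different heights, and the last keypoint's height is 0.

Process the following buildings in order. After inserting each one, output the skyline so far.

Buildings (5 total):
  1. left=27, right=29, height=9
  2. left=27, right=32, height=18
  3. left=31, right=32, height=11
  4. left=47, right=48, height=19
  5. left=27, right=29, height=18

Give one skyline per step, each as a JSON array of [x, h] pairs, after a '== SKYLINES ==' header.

== SKYLINES ==
[[27,9],[29,0]]
[[27,18],[32,0]]
[[27,18],[32,0]]
[[27,18],[32,0],[47,19],[48,0]]
[[27,18],[32,0],[47,19],[48,0]]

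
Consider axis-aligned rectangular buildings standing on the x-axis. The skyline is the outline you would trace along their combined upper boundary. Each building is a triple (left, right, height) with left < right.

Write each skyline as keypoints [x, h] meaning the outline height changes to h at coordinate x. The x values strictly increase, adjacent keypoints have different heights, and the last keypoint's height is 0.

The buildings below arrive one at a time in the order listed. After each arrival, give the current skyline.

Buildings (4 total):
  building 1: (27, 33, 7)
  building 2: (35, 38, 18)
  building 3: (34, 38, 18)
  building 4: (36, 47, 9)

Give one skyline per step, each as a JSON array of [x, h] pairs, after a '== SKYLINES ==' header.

== SKYLINES ==
[[27,7],[33,0]]
[[27,7],[33,0],[35,18],[38,0]]
[[27,7],[33,0],[34,18],[38,0]]
[[27,7],[33,0],[34,18],[38,9],[47,0]]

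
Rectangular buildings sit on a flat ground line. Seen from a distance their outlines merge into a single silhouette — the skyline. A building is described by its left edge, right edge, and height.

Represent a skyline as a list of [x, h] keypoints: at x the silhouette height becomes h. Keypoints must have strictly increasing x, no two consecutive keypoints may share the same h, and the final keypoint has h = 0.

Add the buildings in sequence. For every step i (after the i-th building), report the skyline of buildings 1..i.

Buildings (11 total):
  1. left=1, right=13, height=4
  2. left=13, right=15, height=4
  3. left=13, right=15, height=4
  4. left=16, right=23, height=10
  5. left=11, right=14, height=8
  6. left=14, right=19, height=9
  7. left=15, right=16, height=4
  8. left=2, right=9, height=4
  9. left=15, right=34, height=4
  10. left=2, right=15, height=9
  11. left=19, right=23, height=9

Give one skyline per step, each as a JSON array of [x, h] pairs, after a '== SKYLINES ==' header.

== SKYLINES ==
[[1,4],[13,0]]
[[1,4],[15,0]]
[[1,4],[15,0]]
[[1,4],[15,0],[16,10],[23,0]]
[[1,4],[11,8],[14,4],[15,0],[16,10],[23,0]]
[[1,4],[11,8],[14,9],[16,10],[23,0]]
[[1,4],[11,8],[14,9],[16,10],[23,0]]
[[1,4],[11,8],[14,9],[16,10],[23,0]]
[[1,4],[11,8],[14,9],[16,10],[23,4],[34,0]]
[[1,4],[2,9],[16,10],[23,4],[34,0]]
[[1,4],[2,9],[16,10],[23,4],[34,0]]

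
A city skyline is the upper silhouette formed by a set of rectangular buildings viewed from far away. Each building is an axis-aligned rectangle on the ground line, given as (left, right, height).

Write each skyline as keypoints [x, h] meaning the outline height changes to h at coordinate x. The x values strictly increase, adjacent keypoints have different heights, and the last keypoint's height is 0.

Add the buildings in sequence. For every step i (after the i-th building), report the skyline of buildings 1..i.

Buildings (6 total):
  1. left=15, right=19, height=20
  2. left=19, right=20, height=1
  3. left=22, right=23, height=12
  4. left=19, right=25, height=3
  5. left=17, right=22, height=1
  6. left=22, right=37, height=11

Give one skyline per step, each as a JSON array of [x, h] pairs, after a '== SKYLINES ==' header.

== SKYLINES ==
[[15,20],[19,0]]
[[15,20],[19,1],[20,0]]
[[15,20],[19,1],[20,0],[22,12],[23,0]]
[[15,20],[19,3],[22,12],[23,3],[25,0]]
[[15,20],[19,3],[22,12],[23,3],[25,0]]
[[15,20],[19,3],[22,12],[23,11],[37,0]]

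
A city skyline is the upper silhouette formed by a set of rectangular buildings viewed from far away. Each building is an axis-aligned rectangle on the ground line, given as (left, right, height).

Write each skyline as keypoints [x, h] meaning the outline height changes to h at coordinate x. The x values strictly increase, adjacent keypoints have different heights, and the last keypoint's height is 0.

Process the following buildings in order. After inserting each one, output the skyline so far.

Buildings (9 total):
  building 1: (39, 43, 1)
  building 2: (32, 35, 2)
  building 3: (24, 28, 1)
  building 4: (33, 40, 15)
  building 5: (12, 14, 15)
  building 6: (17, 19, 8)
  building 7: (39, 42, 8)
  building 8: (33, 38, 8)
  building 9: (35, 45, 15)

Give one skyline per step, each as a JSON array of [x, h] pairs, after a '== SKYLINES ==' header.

== SKYLINES ==
[[39,1],[43,0]]
[[32,2],[35,0],[39,1],[43,0]]
[[24,1],[28,0],[32,2],[35,0],[39,1],[43,0]]
[[24,1],[28,0],[32,2],[33,15],[40,1],[43,0]]
[[12,15],[14,0],[24,1],[28,0],[32,2],[33,15],[40,1],[43,0]]
[[12,15],[14,0],[17,8],[19,0],[24,1],[28,0],[32,2],[33,15],[40,1],[43,0]]
[[12,15],[14,0],[17,8],[19,0],[24,1],[28,0],[32,2],[33,15],[40,8],[42,1],[43,0]]
[[12,15],[14,0],[17,8],[19,0],[24,1],[28,0],[32,2],[33,15],[40,8],[42,1],[43,0]]
[[12,15],[14,0],[17,8],[19,0],[24,1],[28,0],[32,2],[33,15],[45,0]]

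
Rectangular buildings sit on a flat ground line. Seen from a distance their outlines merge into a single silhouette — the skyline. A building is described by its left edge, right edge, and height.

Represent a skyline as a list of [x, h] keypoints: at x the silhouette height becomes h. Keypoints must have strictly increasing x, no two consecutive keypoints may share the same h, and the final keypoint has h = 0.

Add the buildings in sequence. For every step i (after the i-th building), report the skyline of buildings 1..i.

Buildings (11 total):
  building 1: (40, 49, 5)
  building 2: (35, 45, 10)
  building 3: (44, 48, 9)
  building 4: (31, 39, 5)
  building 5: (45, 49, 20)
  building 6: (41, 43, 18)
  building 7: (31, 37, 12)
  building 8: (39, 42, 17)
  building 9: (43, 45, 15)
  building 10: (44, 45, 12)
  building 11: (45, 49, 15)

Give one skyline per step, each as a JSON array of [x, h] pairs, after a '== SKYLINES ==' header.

== SKYLINES ==
[[40,5],[49,0]]
[[35,10],[45,5],[49,0]]
[[35,10],[45,9],[48,5],[49,0]]
[[31,5],[35,10],[45,9],[48,5],[49,0]]
[[31,5],[35,10],[45,20],[49,0]]
[[31,5],[35,10],[41,18],[43,10],[45,20],[49,0]]
[[31,12],[37,10],[41,18],[43,10],[45,20],[49,0]]
[[31,12],[37,10],[39,17],[41,18],[43,10],[45,20],[49,0]]
[[31,12],[37,10],[39,17],[41,18],[43,15],[45,20],[49,0]]
[[31,12],[37,10],[39,17],[41,18],[43,15],[45,20],[49,0]]
[[31,12],[37,10],[39,17],[41,18],[43,15],[45,20],[49,0]]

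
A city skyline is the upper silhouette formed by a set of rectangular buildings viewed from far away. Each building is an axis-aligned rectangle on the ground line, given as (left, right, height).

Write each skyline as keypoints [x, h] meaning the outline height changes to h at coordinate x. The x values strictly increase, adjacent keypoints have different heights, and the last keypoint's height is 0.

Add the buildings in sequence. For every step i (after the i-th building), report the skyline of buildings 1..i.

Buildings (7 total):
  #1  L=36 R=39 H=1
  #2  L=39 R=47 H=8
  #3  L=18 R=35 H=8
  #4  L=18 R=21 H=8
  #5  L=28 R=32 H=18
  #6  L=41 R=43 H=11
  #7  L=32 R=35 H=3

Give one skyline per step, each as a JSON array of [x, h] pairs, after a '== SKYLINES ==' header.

== SKYLINES ==
[[36,1],[39,0]]
[[36,1],[39,8],[47,0]]
[[18,8],[35,0],[36,1],[39,8],[47,0]]
[[18,8],[35,0],[36,1],[39,8],[47,0]]
[[18,8],[28,18],[32,8],[35,0],[36,1],[39,8],[47,0]]
[[18,8],[28,18],[32,8],[35,0],[36,1],[39,8],[41,11],[43,8],[47,0]]
[[18,8],[28,18],[32,8],[35,0],[36,1],[39,8],[41,11],[43,8],[47,0]]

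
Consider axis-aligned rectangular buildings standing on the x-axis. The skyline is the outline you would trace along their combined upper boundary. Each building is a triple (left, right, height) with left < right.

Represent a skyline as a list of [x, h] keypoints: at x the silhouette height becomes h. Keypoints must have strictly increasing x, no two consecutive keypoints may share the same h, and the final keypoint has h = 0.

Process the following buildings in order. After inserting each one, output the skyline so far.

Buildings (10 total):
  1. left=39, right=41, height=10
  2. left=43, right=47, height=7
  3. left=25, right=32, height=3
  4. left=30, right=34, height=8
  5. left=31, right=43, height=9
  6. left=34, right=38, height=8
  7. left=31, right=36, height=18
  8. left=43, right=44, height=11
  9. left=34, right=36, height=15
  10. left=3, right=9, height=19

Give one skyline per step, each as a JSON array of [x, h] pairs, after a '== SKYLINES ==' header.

== SKYLINES ==
[[39,10],[41,0]]
[[39,10],[41,0],[43,7],[47,0]]
[[25,3],[32,0],[39,10],[41,0],[43,7],[47,0]]
[[25,3],[30,8],[34,0],[39,10],[41,0],[43,7],[47,0]]
[[25,3],[30,8],[31,9],[39,10],[41,9],[43,7],[47,0]]
[[25,3],[30,8],[31,9],[39,10],[41,9],[43,7],[47,0]]
[[25,3],[30,8],[31,18],[36,9],[39,10],[41,9],[43,7],[47,0]]
[[25,3],[30,8],[31,18],[36,9],[39,10],[41,9],[43,11],[44,7],[47,0]]
[[25,3],[30,8],[31,18],[36,9],[39,10],[41,9],[43,11],[44,7],[47,0]]
[[3,19],[9,0],[25,3],[30,8],[31,18],[36,9],[39,10],[41,9],[43,11],[44,7],[47,0]]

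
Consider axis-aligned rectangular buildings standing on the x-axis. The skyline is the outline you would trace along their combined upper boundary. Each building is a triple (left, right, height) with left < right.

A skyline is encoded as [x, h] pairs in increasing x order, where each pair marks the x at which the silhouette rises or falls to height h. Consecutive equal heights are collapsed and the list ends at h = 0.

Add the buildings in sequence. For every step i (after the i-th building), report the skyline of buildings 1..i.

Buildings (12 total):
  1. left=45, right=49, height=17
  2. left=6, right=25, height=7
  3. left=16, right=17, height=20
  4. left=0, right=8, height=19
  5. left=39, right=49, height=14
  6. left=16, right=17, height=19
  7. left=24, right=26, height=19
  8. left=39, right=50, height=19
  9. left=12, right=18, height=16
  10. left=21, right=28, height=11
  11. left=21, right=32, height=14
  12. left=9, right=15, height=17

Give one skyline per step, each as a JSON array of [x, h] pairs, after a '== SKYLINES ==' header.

== SKYLINES ==
[[45,17],[49,0]]
[[6,7],[25,0],[45,17],[49,0]]
[[6,7],[16,20],[17,7],[25,0],[45,17],[49,0]]
[[0,19],[8,7],[16,20],[17,7],[25,0],[45,17],[49,0]]
[[0,19],[8,7],[16,20],[17,7],[25,0],[39,14],[45,17],[49,0]]
[[0,19],[8,7],[16,20],[17,7],[25,0],[39,14],[45,17],[49,0]]
[[0,19],[8,7],[16,20],[17,7],[24,19],[26,0],[39,14],[45,17],[49,0]]
[[0,19],[8,7],[16,20],[17,7],[24,19],[26,0],[39,19],[50,0]]
[[0,19],[8,7],[12,16],[16,20],[17,16],[18,7],[24,19],[26,0],[39,19],[50,0]]
[[0,19],[8,7],[12,16],[16,20],[17,16],[18,7],[21,11],[24,19],[26,11],[28,0],[39,19],[50,0]]
[[0,19],[8,7],[12,16],[16,20],[17,16],[18,7],[21,14],[24,19],[26,14],[32,0],[39,19],[50,0]]
[[0,19],[8,7],[9,17],[15,16],[16,20],[17,16],[18,7],[21,14],[24,19],[26,14],[32,0],[39,19],[50,0]]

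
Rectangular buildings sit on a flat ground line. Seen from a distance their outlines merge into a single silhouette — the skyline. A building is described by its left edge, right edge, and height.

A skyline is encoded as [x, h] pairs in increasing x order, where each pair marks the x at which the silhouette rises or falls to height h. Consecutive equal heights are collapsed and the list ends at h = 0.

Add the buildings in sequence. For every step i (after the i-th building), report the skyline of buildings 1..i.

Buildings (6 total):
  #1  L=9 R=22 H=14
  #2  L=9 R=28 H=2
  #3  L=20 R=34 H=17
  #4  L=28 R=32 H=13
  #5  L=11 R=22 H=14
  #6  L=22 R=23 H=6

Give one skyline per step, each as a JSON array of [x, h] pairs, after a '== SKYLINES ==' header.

== SKYLINES ==
[[9,14],[22,0]]
[[9,14],[22,2],[28,0]]
[[9,14],[20,17],[34,0]]
[[9,14],[20,17],[34,0]]
[[9,14],[20,17],[34,0]]
[[9,14],[20,17],[34,0]]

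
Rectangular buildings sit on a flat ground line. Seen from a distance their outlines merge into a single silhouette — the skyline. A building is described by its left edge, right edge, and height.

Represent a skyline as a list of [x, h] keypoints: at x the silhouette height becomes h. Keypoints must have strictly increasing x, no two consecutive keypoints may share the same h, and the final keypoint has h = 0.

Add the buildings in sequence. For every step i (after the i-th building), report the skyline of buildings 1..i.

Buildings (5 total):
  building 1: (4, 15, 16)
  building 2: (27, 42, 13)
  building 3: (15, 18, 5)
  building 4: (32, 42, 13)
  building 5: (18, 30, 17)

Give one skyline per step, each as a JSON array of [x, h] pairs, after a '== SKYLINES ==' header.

== SKYLINES ==
[[4,16],[15,0]]
[[4,16],[15,0],[27,13],[42,0]]
[[4,16],[15,5],[18,0],[27,13],[42,0]]
[[4,16],[15,5],[18,0],[27,13],[42,0]]
[[4,16],[15,5],[18,17],[30,13],[42,0]]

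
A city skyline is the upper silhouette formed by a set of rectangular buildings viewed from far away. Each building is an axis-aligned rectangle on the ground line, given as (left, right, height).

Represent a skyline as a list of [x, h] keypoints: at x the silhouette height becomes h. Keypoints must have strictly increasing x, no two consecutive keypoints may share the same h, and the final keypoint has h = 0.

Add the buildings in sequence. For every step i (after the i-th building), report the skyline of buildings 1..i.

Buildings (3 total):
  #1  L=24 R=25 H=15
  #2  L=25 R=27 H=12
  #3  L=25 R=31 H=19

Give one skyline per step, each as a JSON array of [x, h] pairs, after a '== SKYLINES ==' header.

== SKYLINES ==
[[24,15],[25,0]]
[[24,15],[25,12],[27,0]]
[[24,15],[25,19],[31,0]]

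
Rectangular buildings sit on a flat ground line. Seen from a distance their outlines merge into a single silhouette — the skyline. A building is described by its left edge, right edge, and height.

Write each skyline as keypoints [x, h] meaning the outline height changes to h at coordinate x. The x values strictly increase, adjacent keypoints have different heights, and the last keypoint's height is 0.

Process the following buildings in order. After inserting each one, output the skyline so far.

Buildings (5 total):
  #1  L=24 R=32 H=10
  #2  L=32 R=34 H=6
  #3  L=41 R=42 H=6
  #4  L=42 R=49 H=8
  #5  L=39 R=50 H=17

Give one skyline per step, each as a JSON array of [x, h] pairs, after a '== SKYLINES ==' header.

== SKYLINES ==
[[24,10],[32,0]]
[[24,10],[32,6],[34,0]]
[[24,10],[32,6],[34,0],[41,6],[42,0]]
[[24,10],[32,6],[34,0],[41,6],[42,8],[49,0]]
[[24,10],[32,6],[34,0],[39,17],[50,0]]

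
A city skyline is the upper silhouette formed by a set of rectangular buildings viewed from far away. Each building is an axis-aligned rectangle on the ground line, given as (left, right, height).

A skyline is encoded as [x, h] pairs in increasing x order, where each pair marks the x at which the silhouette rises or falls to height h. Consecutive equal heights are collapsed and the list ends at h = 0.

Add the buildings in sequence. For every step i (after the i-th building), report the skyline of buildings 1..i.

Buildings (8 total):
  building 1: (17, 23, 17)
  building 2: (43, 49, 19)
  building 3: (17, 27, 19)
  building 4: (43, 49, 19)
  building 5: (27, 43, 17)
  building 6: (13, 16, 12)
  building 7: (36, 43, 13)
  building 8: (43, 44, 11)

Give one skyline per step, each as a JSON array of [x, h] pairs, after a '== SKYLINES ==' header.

== SKYLINES ==
[[17,17],[23,0]]
[[17,17],[23,0],[43,19],[49,0]]
[[17,19],[27,0],[43,19],[49,0]]
[[17,19],[27,0],[43,19],[49,0]]
[[17,19],[27,17],[43,19],[49,0]]
[[13,12],[16,0],[17,19],[27,17],[43,19],[49,0]]
[[13,12],[16,0],[17,19],[27,17],[43,19],[49,0]]
[[13,12],[16,0],[17,19],[27,17],[43,19],[49,0]]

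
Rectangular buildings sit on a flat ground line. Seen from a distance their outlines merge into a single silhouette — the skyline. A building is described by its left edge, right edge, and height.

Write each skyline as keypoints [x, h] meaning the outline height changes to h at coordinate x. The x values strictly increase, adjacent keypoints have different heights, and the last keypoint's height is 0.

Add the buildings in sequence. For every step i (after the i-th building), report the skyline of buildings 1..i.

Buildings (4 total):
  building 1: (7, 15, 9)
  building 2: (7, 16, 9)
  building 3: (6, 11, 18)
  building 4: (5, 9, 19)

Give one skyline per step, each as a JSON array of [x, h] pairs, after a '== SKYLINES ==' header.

== SKYLINES ==
[[7,9],[15,0]]
[[7,9],[16,0]]
[[6,18],[11,9],[16,0]]
[[5,19],[9,18],[11,9],[16,0]]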